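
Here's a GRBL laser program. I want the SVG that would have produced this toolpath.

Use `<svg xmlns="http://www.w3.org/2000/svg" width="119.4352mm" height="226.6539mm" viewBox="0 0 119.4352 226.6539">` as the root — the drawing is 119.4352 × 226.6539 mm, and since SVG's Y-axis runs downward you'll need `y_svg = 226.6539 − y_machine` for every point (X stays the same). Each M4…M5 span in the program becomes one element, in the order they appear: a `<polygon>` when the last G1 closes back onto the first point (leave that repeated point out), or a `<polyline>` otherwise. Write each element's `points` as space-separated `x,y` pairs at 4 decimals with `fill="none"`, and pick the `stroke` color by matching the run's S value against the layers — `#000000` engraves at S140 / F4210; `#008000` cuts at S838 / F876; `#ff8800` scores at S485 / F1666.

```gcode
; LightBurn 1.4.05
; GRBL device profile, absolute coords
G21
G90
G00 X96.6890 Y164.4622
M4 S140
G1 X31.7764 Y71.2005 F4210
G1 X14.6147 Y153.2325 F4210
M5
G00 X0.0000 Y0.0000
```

<svg xmlns="http://www.w3.org/2000/svg" width="119.4352mm" height="226.6539mm" viewBox="0 0 119.4352 226.6539">
  <polyline points="96.6890,62.1917 31.7764,155.4534 14.6147,73.4214" fill="none" stroke="#000000"/>
</svg>

Machine Y-up, SVG Y-down with viewBox height 226.6539, so y_svg = 226.6539 − y_machine; X carries over. Every run uses S140, so all elements get stroke `#000000` (engrave).

Run 1: The run is open, so emit a `<polyline>` with points (Y-flipped): 96.6890,62.1917 31.7764,155.4534 14.6147,73.4214.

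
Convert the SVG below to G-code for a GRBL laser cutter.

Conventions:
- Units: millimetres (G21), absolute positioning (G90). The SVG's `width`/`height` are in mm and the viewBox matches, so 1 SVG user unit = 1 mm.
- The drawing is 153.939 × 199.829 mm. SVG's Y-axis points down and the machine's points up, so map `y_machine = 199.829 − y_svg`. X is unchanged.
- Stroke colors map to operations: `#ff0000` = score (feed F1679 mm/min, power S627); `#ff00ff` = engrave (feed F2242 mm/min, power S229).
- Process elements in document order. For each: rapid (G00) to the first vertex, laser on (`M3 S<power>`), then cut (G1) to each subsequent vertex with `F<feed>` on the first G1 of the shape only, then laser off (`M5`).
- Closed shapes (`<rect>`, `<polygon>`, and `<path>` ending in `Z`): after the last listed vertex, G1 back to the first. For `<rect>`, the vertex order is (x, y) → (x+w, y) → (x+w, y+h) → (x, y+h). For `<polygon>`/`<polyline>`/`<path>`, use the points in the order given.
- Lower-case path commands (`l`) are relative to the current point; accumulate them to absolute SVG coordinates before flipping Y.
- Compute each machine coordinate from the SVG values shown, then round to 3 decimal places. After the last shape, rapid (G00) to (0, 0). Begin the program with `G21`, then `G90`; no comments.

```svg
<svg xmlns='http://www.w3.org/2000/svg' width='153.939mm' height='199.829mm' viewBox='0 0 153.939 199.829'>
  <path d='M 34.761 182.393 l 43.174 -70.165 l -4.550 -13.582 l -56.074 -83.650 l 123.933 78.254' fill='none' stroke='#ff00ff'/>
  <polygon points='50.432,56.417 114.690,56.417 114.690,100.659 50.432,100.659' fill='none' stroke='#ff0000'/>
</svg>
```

G21
G90
G00 X34.761 Y17.436
M3 S229
G1 X77.935 Y87.601 F2242
G1 X73.385 Y101.183
G1 X17.311 Y184.833
G1 X141.244 Y106.579
M5
G00 X50.432 Y143.412
M3 S627
G1 X114.690 Y143.412 F1679
G1 X114.690 Y99.170
G1 X50.432 Y99.170
G1 X50.432 Y143.412
M5
G00 X0.000 Y0.000

Since the viewBox matches the mm dimensions, user units are millimetres directly. The only transform is the Y-flip y_m = 199.829 − y_svg.

Shape 1 is a open polyline drawn with `<path>`. Its stroke #ff00ff means engrave at S229, F2242. After flipping Y the toolpath is (34.761,17.436) → (77.935,87.601) → (73.385,101.183) → (17.311,184.833) → (141.244,106.579).

Shape 2 is a rectangle drawn with `<polygon>`. Its stroke #ff0000 means score at S627, F1679. After flipping Y the toolpath is (50.432,143.412) → (114.690,143.412) → (114.690,99.170) → (50.432,99.170) → (50.432,143.412), returning to the start.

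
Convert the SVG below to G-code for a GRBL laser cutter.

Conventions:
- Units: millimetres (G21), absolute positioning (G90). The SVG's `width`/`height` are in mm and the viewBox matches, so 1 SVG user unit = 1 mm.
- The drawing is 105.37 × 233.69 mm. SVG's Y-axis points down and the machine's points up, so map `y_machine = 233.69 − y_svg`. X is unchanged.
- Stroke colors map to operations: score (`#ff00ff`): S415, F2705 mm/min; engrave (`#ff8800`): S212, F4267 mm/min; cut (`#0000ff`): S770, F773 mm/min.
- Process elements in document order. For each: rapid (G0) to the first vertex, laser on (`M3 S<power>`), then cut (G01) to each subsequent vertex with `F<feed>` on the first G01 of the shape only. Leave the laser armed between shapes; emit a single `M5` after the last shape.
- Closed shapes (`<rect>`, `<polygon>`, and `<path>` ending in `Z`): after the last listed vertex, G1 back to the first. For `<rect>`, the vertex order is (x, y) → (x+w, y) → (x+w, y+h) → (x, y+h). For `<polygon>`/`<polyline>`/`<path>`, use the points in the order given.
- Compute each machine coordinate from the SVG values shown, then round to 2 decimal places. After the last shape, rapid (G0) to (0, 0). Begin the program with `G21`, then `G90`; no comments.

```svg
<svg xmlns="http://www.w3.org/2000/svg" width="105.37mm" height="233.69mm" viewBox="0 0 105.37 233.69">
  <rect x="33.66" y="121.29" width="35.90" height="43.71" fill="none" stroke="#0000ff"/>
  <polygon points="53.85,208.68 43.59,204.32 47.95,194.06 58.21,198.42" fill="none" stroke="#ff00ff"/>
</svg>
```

G21
G90
G0 X33.66 Y112.40
M3 S770
G01 X69.56 Y112.40 F773
G01 X69.56 Y68.69
G01 X33.66 Y68.69
G01 X33.66 Y112.40
G0 X53.85 Y25.01
M3 S415
G01 X43.59 Y29.37 F2705
G01 X47.95 Y39.63
G01 X58.21 Y35.27
G01 X53.85 Y25.01
M5
G0 X0.00 Y0.00

Since the viewBox matches the mm dimensions, user units are millimetres directly. The only transform is the Y-flip y_m = 233.69 − y_svg.

Shape 1 is a rectangle drawn with `<rect>`. Its stroke #0000ff means cut at S770, F773. After flipping Y the toolpath is (33.66,112.40) → (69.56,112.40) → (69.56,68.69) → (33.66,68.69) → (33.66,112.40), returning to the start.

Shape 2 is a regular polygon drawn with `<polygon>`. Its stroke #ff00ff means score at S415, F2705. After flipping Y the toolpath is (53.85,25.01) → (43.59,29.37) → (47.95,39.63) → (58.21,35.27) → (53.85,25.01), returning to the start.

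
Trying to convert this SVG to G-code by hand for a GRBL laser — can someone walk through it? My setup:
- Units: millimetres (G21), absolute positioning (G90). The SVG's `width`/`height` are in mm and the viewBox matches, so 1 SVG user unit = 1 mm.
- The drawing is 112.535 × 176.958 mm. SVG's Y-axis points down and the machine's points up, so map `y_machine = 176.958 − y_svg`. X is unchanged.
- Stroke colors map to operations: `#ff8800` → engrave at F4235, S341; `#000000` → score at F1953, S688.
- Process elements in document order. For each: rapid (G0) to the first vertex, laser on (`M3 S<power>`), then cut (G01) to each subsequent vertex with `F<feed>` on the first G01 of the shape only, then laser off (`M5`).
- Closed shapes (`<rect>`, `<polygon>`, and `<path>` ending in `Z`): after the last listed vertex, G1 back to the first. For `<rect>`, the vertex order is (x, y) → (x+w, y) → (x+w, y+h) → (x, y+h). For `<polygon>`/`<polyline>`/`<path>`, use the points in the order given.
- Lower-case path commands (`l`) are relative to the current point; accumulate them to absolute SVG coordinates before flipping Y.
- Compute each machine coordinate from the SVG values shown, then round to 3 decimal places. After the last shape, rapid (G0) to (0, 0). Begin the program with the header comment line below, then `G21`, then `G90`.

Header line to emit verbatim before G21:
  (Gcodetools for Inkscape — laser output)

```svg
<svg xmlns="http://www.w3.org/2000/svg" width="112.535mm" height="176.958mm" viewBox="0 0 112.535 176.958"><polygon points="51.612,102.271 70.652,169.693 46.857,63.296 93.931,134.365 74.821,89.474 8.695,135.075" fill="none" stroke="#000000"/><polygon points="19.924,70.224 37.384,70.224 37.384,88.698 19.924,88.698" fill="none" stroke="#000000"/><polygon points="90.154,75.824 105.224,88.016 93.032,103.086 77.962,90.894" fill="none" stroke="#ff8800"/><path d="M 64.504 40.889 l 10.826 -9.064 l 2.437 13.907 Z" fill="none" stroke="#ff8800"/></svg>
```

(Gcodetools for Inkscape — laser output)
G21
G90
G0 X51.612 Y74.687
M3 S688
G01 X70.652 Y7.265 F1953
G01 X46.857 Y113.662
G01 X93.931 Y42.593
G01 X74.821 Y87.484
G01 X8.695 Y41.883
G01 X51.612 Y74.687
M5
G0 X19.924 Y106.734
M3 S688
G01 X37.384 Y106.734 F1953
G01 X37.384 Y88.260
G01 X19.924 Y88.260
G01 X19.924 Y106.734
M5
G0 X90.154 Y101.134
M3 S341
G01 X105.224 Y88.942 F4235
G01 X93.032 Y73.872
G01 X77.962 Y86.064
G01 X90.154 Y101.134
M5
G0 X64.504 Y136.069
M3 S341
G01 X75.330 Y145.133 F4235
G01 X77.767 Y131.226
G01 X64.504 Y136.069
M5
G0 X0.000 Y0.000

1 u = 1 mm; y_m = 176.958 − y.

[1] `<polygon>` closed polygon, #000000→score S688 F1953: (51.612,74.687) → (70.652,7.265) → (46.857,113.662) → (93.931,42.593) → (74.821,87.484) → (8.695,41.883) → (51.612,74.687) (closed)

[2] `<polygon>` rectangle, #000000→score S688 F1953: (19.924,106.734) → (37.384,106.734) → (37.384,88.260) → (19.924,88.260) → (19.924,106.734) (closed)

[3] `<polygon>` regular polygon, #ff8800→engrave S341 F4235: (90.154,101.134) → (105.224,88.942) → (93.032,73.872) → (77.962,86.064) → (90.154,101.134) (closed)

[4] `<path>` regular polygon, #ff8800→engrave S341 F4235: (64.504,136.069) → (75.330,145.133) → (77.767,131.226) → (64.504,136.069) (closed)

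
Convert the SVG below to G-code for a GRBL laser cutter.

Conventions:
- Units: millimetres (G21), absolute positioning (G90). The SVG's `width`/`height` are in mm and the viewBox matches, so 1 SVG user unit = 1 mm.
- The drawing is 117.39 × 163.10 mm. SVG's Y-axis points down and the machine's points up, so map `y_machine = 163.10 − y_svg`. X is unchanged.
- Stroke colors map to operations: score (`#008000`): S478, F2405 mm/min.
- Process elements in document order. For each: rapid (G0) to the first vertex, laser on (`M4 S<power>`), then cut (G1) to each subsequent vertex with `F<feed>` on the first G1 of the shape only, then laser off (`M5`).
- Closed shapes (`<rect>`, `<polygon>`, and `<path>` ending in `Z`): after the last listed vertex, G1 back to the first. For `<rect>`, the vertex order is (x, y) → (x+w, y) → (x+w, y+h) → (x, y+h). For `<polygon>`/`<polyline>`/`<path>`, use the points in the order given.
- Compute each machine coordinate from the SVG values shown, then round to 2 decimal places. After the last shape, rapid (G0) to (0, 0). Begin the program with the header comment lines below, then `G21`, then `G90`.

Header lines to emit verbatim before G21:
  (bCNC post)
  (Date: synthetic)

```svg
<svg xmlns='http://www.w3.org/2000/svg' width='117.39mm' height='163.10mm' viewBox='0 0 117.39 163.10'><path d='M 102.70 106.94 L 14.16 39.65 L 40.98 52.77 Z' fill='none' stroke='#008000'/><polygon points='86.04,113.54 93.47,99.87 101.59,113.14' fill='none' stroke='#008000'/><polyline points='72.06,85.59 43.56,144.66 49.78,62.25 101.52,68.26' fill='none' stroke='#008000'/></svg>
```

Since the viewBox matches the mm dimensions, user units are millimetres directly. The only transform is the Y-flip y_m = 163.10 − y_svg.

Shape 1 is a closed polygon drawn with `<path>`. Its stroke #008000 means score at S478, F2405. After flipping Y the toolpath is (102.70,56.16) → (14.16,123.45) → (40.98,110.33) → (102.70,56.16), returning to the start.

Shape 2 is a regular polygon drawn with `<polygon>`. Its stroke #008000 means score at S478, F2405. After flipping Y the toolpath is (86.04,49.56) → (93.47,63.23) → (101.59,49.96) → (86.04,49.56), returning to the start.

Shape 3 is a open polyline drawn with `<polyline>`. Its stroke #008000 means score at S478, F2405. After flipping Y the toolpath is (72.06,77.51) → (43.56,18.44) → (49.78,100.85) → (101.52,94.84).

(bCNC post)
(Date: synthetic)
G21
G90
G0 X102.70 Y56.16
M4 S478
G1 X14.16 Y123.45 F2405
G1 X40.98 Y110.33
G1 X102.70 Y56.16
M5
G0 X86.04 Y49.56
M4 S478
G1 X93.47 Y63.23 F2405
G1 X101.59 Y49.96
G1 X86.04 Y49.56
M5
G0 X72.06 Y77.51
M4 S478
G1 X43.56 Y18.44 F2405
G1 X49.78 Y100.85
G1 X101.52 Y94.84
M5
G0 X0.00 Y0.00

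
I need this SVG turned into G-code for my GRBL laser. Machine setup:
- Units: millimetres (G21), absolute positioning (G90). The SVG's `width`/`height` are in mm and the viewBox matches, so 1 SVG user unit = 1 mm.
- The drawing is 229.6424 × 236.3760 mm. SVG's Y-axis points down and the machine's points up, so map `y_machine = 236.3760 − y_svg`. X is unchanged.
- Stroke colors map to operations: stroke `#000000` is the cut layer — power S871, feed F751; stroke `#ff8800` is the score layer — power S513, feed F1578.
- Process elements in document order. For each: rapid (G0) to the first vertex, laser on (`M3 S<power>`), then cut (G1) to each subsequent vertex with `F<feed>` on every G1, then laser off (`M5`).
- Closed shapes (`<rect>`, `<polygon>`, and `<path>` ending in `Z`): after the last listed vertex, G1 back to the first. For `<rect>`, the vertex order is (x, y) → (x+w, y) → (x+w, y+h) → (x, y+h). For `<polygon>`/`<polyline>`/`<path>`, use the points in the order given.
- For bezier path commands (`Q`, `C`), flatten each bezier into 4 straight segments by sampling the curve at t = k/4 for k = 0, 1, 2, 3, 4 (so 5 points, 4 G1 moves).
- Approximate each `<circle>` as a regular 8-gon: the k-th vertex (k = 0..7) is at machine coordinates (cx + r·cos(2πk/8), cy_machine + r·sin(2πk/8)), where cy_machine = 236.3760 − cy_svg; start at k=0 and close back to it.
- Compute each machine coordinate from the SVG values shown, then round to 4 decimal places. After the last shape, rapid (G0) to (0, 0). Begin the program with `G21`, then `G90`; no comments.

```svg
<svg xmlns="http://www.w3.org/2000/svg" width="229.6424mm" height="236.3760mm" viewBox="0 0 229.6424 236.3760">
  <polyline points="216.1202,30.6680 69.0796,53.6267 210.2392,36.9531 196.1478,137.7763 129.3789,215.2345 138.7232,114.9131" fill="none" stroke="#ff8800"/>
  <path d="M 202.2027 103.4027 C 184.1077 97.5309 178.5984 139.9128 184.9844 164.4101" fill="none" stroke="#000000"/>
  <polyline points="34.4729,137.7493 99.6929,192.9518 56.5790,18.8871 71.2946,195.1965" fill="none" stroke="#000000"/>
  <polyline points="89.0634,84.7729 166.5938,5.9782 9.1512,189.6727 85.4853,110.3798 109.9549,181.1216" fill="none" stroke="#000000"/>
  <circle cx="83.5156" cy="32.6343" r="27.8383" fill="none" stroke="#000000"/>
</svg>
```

G21
G90
G0 X216.1202 Y205.7080
M3 S513
G1 X69.0796 Y182.7493 F1578
G1 X210.2392 Y199.4229 F1578
G1 X196.1478 Y98.5997 F1578
G1 X129.3789 Y21.1415 F1578
G1 X138.7232 Y121.4629 F1578
M5
G0 X202.2027 Y132.9733
M3 S871
G1 X190.9805 Y129.3630 F751
G1 X184.4132 Y113.8580 F751
G1 X182.4361 Y92.6588 F751
G1 X184.9844 Y71.9659 F751
M5
G0 X34.4729 Y98.6267
M3 S871
G1 X99.6929 Y43.4242 F751
G1 X56.5790 Y217.4889 F751
G1 X71.2946 Y41.1795 F751
M5
G0 X89.0634 Y151.6031
M3 S871
G1 X166.5938 Y230.3978 F751
G1 X9.1512 Y46.7033 F751
G1 X85.4853 Y125.9962 F751
G1 X109.9549 Y55.2544 F751
M5
G0 X111.3539 Y203.7417
M3 S871
G1 X103.2003 Y223.4264 F751
G1 X83.5156 Y231.5800 F751
G1 X63.8309 Y223.4264 F751
G1 X55.6773 Y203.7417 F751
G1 X63.8309 Y184.0570 F751
G1 X83.5156 Y175.9034 F751
G1 X103.2003 Y184.0570 F751
G1 X111.3539 Y203.7417 F751
M5
G0 X0.0000 Y0.0000

1 u = 1 mm; y_m = 236.3760 − y.

[1] `<polyline>` open polyline, #ff8800→score S513 F1578: (216.1202,205.7080) → (69.0796,182.7493) → (210.2392,199.4229) → (196.1478,98.5997) → (129.3789,21.1415) → (138.7232,121.4629)

[2] `<path>` cubic bezier, #000000→cut S871 F751: (202.2027,132.9733) → (190.9805,129.3630) → (184.4132,113.8580) → (182.4361,92.6588) → (184.9844,71.9659)

[3] `<polyline>` open polyline, #000000→cut S871 F751: (34.4729,98.6267) → (99.6929,43.4242) → (56.5790,217.4889) → (71.2946,41.1795)

[4] `<polyline>` open polyline, #000000→cut S871 F751: (89.0634,151.6031) → (166.5938,230.3978) → (9.1512,46.7033) → (85.4853,125.9962) → (109.9549,55.2544)

[5] `<circle>` circle, #000000→cut S871 F751: (111.3539,203.7417) → (103.2003,223.4264) → (83.5156,231.5800) → (63.8309,223.4264) → (55.6773,203.7417) → (63.8309,184.0570) → (83.5156,175.9034) → (103.2003,184.0570) → (111.3539,203.7417) (closed)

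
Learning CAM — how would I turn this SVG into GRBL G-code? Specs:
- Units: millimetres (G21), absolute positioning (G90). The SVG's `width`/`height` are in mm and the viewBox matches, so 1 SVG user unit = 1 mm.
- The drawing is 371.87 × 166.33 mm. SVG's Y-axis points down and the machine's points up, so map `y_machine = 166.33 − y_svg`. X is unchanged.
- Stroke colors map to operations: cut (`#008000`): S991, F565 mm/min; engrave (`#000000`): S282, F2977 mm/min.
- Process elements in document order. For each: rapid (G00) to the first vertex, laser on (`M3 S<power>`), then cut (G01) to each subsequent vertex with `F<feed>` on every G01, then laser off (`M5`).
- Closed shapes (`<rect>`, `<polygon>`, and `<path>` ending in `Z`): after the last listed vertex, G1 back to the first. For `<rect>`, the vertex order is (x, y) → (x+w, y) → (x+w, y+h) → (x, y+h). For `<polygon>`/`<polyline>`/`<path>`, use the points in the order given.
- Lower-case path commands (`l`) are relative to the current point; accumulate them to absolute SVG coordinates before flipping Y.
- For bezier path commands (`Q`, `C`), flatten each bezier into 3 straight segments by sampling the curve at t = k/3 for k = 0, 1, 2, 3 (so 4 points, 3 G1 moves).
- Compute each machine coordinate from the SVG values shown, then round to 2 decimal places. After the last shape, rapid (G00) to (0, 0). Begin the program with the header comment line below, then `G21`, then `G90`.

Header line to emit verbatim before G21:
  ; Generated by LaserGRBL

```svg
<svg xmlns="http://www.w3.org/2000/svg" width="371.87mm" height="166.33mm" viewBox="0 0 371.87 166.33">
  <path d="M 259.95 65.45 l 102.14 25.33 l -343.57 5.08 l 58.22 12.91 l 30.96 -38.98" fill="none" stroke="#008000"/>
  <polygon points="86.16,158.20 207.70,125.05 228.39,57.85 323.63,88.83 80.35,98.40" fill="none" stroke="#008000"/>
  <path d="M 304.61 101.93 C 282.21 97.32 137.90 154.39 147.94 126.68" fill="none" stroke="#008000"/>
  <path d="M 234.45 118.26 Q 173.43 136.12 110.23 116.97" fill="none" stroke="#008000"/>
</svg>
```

Since the viewBox matches the mm dimensions, user units are millimetres directly. The only transform is the Y-flip y_m = 166.33 − y_svg.

Shape 1 is a open polyline drawn with `<path>`. Its stroke #008000 means cut at S991, F565. After flipping Y the toolpath is (259.95,100.88) → (362.09,75.55) → (18.52,70.47) → (76.74,57.56) → (107.70,96.54).

Shape 2 is a closed polygon drawn with `<polygon>`. Its stroke #008000 means cut at S991, F565. After flipping Y the toolpath is (86.16,8.13) → (207.70,41.28) → (228.39,108.48) → (323.63,77.50) → (80.35,67.93) → (86.16,8.13), returning to the start.

Shape 3 is a cubic bezier drawn with `<path>`. Its stroke #008000 means cut at S991, F565. After flipping Y the toolpath is (304.61,64.40) → (251.81,53.87) → (179.12,34.78) → (147.94,39.65).

Shape 4 is a quadratic bezier drawn with `<path>`. Its stroke #008000 means cut at S991, F565. After flipping Y the toolpath is (234.45,48.07) → (193.53,40.28) → (152.12,40.71) → (110.23,49.36).

; Generated by LaserGRBL
G21
G90
G00 X259.95 Y100.88
M3 S991
G01 X362.09 Y75.55 F565
G01 X18.52 Y70.47 F565
G01 X76.74 Y57.56 F565
G01 X107.70 Y96.54 F565
M5
G00 X86.16 Y8.13
M3 S991
G01 X207.70 Y41.28 F565
G01 X228.39 Y108.48 F565
G01 X323.63 Y77.50 F565
G01 X80.35 Y67.93 F565
G01 X86.16 Y8.13 F565
M5
G00 X304.61 Y64.40
M3 S991
G01 X251.81 Y53.87 F565
G01 X179.12 Y34.78 F565
G01 X147.94 Y39.65 F565
M5
G00 X234.45 Y48.07
M3 S991
G01 X193.53 Y40.28 F565
G01 X152.12 Y40.71 F565
G01 X110.23 Y49.36 F565
M5
G00 X0.00 Y0.00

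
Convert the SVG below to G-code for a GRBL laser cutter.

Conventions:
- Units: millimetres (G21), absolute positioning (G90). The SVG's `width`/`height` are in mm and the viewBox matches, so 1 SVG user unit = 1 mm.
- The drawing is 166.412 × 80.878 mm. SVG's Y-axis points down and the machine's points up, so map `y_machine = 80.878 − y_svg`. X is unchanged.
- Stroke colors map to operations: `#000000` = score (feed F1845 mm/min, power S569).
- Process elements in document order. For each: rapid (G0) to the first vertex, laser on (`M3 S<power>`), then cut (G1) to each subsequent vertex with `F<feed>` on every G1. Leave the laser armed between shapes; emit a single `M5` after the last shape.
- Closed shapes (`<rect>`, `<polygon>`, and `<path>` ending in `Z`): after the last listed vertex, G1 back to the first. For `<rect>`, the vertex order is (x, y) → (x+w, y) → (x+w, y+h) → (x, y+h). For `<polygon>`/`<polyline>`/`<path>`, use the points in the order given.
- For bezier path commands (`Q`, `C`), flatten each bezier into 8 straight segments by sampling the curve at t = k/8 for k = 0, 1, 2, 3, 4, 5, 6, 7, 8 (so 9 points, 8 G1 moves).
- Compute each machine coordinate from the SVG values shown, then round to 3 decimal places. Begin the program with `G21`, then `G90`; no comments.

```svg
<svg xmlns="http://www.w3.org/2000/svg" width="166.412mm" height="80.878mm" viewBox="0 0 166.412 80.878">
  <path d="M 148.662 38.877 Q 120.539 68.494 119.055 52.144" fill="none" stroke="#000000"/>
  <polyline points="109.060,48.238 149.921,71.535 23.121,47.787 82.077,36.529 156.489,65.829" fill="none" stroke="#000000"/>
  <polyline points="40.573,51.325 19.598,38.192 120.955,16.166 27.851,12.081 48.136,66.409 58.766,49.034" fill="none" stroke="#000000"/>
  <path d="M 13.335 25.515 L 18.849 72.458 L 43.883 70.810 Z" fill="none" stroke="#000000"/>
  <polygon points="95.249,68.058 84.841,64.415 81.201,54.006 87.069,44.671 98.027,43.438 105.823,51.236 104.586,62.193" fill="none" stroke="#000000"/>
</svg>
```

G21
G90
G0 X148.662 Y42.001
M3 S569
G1 X142.047 Y35.315 F1845
G1 X136.265 Y30.065 F1845
G1 X131.316 Y26.252 F1845
G1 X127.199 Y23.876 F1845
G1 X123.914 Y22.936 F1845
G1 X121.462 Y23.432 F1845
G1 X119.842 Y25.365 F1845
G1 X119.055 Y28.734 F1845
G0 X109.060 Y32.640
M3 S569
G1 X149.921 Y9.343 F1845
G1 X23.121 Y33.091 F1845
G1 X82.077 Y44.349 F1845
G1 X156.489 Y15.049 F1845
G0 X40.573 Y29.553
M3 S569
G1 X19.598 Y42.686 F1845
G1 X120.955 Y64.712 F1845
G1 X27.851 Y68.797 F1845
G1 X48.136 Y14.469 F1845
G1 X58.766 Y31.844 F1845
G0 X13.335 Y55.363
M3 S569
G1 X18.849 Y8.420 F1845
G1 X43.883 Y10.068 F1845
G1 X13.335 Y55.363 F1845
G0 X95.249 Y12.820
M3 S569
G1 X84.841 Y16.463 F1845
G1 X81.201 Y26.872 F1845
G1 X87.069 Y36.207 F1845
G1 X98.027 Y37.440 F1845
G1 X105.823 Y29.642 F1845
G1 X104.586 Y18.685 F1845
G1 X95.249 Y12.820 F1845
M5

Since the viewBox matches the mm dimensions, user units are millimetres directly. The only transform is the Y-flip y_m = 80.878 − y_svg.

Shape 1 is a quadratic bezier drawn with `<path>`. Its stroke #000000 means score at S569, F1845. After flipping Y the toolpath is (148.662,42.001) → (142.047,35.315) → (136.265,30.065) → (131.316,26.252) → (127.199,23.876) → (123.914,22.936) → (121.462,23.432) → (119.842,25.365) → (119.055,28.734).

Shape 2 is a open polyline drawn with `<polyline>`. Its stroke #000000 means score at S569, F1845. After flipping Y the toolpath is (109.060,32.640) → (149.921,9.343) → (23.121,33.091) → (82.077,44.349) → (156.489,15.049).

Shape 3 is a open polyline drawn with `<polyline>`. Its stroke #000000 means score at S569, F1845. After flipping Y the toolpath is (40.573,29.553) → (19.598,42.686) → (120.955,64.712) → (27.851,68.797) → (48.136,14.469) → (58.766,31.844).

Shape 4 is a closed polygon drawn with `<path>`. Its stroke #000000 means score at S569, F1845. After flipping Y the toolpath is (13.335,55.363) → (18.849,8.420) → (43.883,10.068) → (13.335,55.363), returning to the start.

Shape 5 is a regular polygon drawn with `<polygon>`. Its stroke #000000 means score at S569, F1845. After flipping Y the toolpath is (95.249,12.820) → (84.841,16.463) → (81.201,26.872) → (87.069,36.207) → (98.027,37.440) → (105.823,29.642) → (104.586,18.685) → (95.249,12.820), returning to the start.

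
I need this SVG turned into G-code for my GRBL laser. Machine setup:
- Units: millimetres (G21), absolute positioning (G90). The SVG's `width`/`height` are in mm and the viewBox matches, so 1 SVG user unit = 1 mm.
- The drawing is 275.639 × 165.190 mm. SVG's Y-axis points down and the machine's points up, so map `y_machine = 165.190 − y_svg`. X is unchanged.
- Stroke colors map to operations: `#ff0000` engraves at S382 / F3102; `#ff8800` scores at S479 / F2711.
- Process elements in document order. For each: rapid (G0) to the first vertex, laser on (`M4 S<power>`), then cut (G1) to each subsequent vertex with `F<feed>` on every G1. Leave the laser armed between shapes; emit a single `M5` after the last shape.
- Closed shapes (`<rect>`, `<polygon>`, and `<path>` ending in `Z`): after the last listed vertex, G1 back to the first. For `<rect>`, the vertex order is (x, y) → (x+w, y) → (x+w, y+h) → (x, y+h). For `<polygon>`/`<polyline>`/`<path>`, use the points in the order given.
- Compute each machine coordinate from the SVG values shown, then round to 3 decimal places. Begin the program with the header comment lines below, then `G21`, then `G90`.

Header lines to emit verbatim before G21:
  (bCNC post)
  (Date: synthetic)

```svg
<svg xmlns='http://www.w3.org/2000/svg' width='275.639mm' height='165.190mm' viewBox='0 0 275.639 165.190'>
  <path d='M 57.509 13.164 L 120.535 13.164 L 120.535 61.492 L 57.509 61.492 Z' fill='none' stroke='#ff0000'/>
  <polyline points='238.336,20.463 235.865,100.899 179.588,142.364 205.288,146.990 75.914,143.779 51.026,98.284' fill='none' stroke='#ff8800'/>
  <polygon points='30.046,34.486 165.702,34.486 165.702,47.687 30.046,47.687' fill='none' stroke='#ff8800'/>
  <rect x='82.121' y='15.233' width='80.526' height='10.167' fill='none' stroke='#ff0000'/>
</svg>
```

(bCNC post)
(Date: synthetic)
G21
G90
G0 X57.509 Y152.026
M4 S382
G1 X120.535 Y152.026 F3102
G1 X120.535 Y103.698 F3102
G1 X57.509 Y103.698 F3102
G1 X57.509 Y152.026 F3102
G0 X238.336 Y144.727
M4 S479
G1 X235.865 Y64.291 F2711
G1 X179.588 Y22.826 F2711
G1 X205.288 Y18.200 F2711
G1 X75.914 Y21.411 F2711
G1 X51.026 Y66.906 F2711
G0 X30.046 Y130.704
M4 S479
G1 X165.702 Y130.704 F2711
G1 X165.702 Y117.503 F2711
G1 X30.046 Y117.503 F2711
G1 X30.046 Y130.704 F2711
G0 X82.121 Y149.957
M4 S382
G1 X162.647 Y149.957 F3102
G1 X162.647 Y139.790 F3102
G1 X82.121 Y139.790 F3102
G1 X82.121 Y149.957 F3102
M5

viewBox `0 0 275.639 165.190` with mm width/height → 1 unit = 1 mm. Flip: y_m = 165.190 − y_svg.

**Shape 1** — `<path>` rectangle, stroke `#ff0000` → engrave (S382, F3102). Machine vertices: (57.509,152.026) → (120.535,152.026) → (120.535,103.698) → (57.509,103.698) → (57.509,152.026). Closed: final G1 returns to the first vertex.

**Shape 2** — `<polyline>` open polyline, stroke `#ff8800` → score (S479, F2711). Machine vertices: (238.336,144.727) → (235.865,64.291) → (179.588,22.826) → (205.288,18.200) → (75.914,21.411) → (51.026,66.906). Open path.

**Shape 3** — `<polygon>` rectangle, stroke `#ff8800` → score (S479, F2711). Machine vertices: (30.046,130.704) → (165.702,130.704) → (165.702,117.503) → (30.046,117.503) → (30.046,130.704). Closed: final G1 returns to the first vertex.

**Shape 4** — `<rect>` rectangle, stroke `#ff0000` → engrave (S382, F3102). Machine vertices: (82.121,149.957) → (162.647,149.957) → (162.647,139.790) → (82.121,139.790) → (82.121,149.957). Closed: final G1 returns to the first vertex.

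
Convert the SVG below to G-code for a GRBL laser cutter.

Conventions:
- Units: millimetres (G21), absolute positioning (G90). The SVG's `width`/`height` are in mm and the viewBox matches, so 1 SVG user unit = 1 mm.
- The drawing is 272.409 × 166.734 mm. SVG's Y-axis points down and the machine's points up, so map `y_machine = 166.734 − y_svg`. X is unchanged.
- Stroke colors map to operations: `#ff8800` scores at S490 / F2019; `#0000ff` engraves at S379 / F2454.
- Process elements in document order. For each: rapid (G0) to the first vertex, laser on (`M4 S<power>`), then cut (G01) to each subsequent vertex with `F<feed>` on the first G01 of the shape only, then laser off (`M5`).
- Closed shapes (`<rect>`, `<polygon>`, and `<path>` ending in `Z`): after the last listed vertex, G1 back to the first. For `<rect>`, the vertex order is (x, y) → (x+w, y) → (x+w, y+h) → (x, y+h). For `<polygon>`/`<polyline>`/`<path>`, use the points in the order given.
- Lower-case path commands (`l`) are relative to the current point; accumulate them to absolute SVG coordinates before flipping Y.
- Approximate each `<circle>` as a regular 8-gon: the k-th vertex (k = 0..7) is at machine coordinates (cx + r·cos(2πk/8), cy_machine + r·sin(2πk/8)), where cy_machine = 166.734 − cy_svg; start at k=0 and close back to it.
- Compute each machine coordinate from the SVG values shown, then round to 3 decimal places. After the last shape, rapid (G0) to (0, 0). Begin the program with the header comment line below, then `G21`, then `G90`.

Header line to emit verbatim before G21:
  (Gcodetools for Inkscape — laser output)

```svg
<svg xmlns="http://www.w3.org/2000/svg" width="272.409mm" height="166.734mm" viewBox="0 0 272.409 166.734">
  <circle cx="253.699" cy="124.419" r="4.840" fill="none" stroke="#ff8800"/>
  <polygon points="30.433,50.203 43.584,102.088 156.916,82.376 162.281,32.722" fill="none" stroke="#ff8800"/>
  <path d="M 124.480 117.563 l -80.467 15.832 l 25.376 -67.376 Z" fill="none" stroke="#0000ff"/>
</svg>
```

1 u = 1 mm; y_m = 166.734 − y.

[1] `<circle>` circle, #ff8800→score S490 F2019: (258.539,42.315) → (257.121,45.737) → (253.699,47.155) → (250.277,45.737) → (248.859,42.315) → (250.277,38.893) → (253.699,37.475) → (257.121,38.893) → (258.539,42.315) (closed)

[2] `<polygon>` closed polygon, #ff8800→score S490 F2019: (30.433,116.531) → (43.584,64.646) → (156.916,84.358) → (162.281,134.012) → (30.433,116.531) (closed)

[3] `<path>` closed polygon, #0000ff→engrave S379 F2454: (124.480,49.171) → (44.013,33.339) → (69.389,100.715) → (124.480,49.171) (closed)

(Gcodetools for Inkscape — laser output)
G21
G90
G0 X258.539 Y42.315
M4 S490
G01 X257.121 Y45.737 F2019
G01 X253.699 Y47.155
G01 X250.277 Y45.737
G01 X248.859 Y42.315
G01 X250.277 Y38.893
G01 X253.699 Y37.475
G01 X257.121 Y38.893
G01 X258.539 Y42.315
M5
G0 X30.433 Y116.531
M4 S490
G01 X43.584 Y64.646 F2019
G01 X156.916 Y84.358
G01 X162.281 Y134.012
G01 X30.433 Y116.531
M5
G0 X124.480 Y49.171
M4 S379
G01 X44.013 Y33.339 F2454
G01 X69.389 Y100.715
G01 X124.480 Y49.171
M5
G0 X0.000 Y0.000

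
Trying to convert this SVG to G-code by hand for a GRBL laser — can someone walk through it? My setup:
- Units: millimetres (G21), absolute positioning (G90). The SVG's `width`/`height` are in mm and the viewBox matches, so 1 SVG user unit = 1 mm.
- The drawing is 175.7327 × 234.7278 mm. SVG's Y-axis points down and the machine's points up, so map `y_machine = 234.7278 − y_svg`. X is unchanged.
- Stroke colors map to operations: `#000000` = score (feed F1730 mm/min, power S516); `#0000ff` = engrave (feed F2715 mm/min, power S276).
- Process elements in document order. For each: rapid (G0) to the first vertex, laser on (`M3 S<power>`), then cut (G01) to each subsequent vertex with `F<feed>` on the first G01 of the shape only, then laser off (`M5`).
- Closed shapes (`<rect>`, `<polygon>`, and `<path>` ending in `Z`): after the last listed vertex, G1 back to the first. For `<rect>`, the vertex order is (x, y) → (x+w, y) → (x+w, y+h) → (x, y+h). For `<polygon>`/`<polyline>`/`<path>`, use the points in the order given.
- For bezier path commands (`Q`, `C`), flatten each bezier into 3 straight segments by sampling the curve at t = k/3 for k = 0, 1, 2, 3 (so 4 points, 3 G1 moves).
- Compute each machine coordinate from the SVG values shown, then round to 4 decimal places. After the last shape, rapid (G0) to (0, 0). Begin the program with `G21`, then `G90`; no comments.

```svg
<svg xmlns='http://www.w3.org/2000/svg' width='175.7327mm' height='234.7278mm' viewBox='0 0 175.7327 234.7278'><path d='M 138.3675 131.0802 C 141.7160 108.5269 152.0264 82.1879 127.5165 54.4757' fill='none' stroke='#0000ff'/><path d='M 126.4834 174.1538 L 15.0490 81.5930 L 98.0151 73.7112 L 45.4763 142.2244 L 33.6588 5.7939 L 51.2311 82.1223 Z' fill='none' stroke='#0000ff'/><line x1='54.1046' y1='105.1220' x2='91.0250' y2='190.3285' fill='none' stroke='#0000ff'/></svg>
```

G21
G90
G0 X138.3675 Y103.6476
M3 S276
G01 X142.4891 Y127.3734 F2715
G01 X141.9671 Y153.0870
G01 X127.5165 Y180.2521
M5
G0 X126.4834 Y60.5740
M3 S276
G01 X15.0490 Y153.1348 F2715
G01 X98.0151 Y161.0166
G01 X45.4763 Y92.5034
G01 X33.6588 Y228.9339
G01 X51.2311 Y152.6055
G01 X126.4834 Y60.5740
M5
G0 X54.1046 Y129.6058
M3 S276
G01 X91.0250 Y44.3993 F2715
M5
G0 X0.0000 Y0.0000

Since the viewBox matches the mm dimensions, user units are millimetres directly. The only transform is the Y-flip y_m = 234.7278 − y_svg.

Shape 1 is a cubic bezier drawn with `<path>`. Its stroke #0000ff means engrave at S276, F2715. After flipping Y the toolpath is (138.3675,103.6476) → (142.4891,127.3734) → (141.9671,153.0870) → (127.5165,180.2521).

Shape 2 is a closed polygon drawn with `<path>`. Its stroke #0000ff means engrave at S276, F2715. After flipping Y the toolpath is (126.4834,60.5740) → (15.0490,153.1348) → (98.0151,161.0166) → (45.4763,92.5034) → (33.6588,228.9339) → (51.2311,152.6055) → (126.4834,60.5740), returning to the start.

Shape 3 is a line segment drawn with `<line>`. Its stroke #0000ff means engrave at S276, F2715. After flipping Y the toolpath is (54.1046,129.6058) → (91.0250,44.3993).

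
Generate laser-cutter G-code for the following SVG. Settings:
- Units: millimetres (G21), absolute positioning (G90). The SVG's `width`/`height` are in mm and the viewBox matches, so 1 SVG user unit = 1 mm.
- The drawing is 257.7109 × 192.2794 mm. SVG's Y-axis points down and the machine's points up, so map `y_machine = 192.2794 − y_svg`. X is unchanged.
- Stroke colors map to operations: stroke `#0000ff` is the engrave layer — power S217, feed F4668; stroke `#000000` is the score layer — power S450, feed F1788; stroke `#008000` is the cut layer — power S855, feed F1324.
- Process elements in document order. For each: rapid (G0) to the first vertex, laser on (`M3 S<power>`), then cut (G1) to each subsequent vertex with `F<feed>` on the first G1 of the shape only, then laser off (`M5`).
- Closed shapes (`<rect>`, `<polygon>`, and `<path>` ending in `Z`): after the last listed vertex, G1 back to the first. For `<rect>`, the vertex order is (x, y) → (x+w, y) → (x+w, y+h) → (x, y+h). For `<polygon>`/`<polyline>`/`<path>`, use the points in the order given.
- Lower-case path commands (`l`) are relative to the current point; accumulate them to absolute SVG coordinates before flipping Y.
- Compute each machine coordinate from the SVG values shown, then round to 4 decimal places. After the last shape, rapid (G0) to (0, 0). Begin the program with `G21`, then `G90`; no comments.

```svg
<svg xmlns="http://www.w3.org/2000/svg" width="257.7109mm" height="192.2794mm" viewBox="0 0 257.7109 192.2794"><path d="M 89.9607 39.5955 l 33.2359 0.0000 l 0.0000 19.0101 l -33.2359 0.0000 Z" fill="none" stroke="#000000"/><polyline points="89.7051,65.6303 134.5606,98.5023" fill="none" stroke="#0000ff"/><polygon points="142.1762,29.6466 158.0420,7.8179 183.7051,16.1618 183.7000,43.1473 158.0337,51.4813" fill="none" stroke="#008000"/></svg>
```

1 u = 1 mm; y_m = 192.2794 − y.

[1] `<path>` rectangle, #000000→score S450 F1788: (89.9607,152.6839) → (123.1966,152.6839) → (123.1966,133.6738) → (89.9607,133.6738) → (89.9607,152.6839) (closed)

[2] `<polyline>` line segment, #0000ff→engrave S217 F4668: (89.7051,126.6491) → (134.5606,93.7771)

[3] `<polygon>` regular polygon, #008000→cut S855 F1324: (142.1762,162.6328) → (158.0420,184.4615) → (183.7051,176.1176) → (183.7000,149.1321) → (158.0337,140.7981) → (142.1762,162.6328) (closed)

G21
G90
G0 X89.9607 Y152.6839
M3 S450
G1 X123.1966 Y152.6839 F1788
G1 X123.1966 Y133.6738
G1 X89.9607 Y133.6738
G1 X89.9607 Y152.6839
M5
G0 X89.7051 Y126.6491
M3 S217
G1 X134.5606 Y93.7771 F4668
M5
G0 X142.1762 Y162.6328
M3 S855
G1 X158.0420 Y184.4615 F1324
G1 X183.7051 Y176.1176
G1 X183.7000 Y149.1321
G1 X158.0337 Y140.7981
G1 X142.1762 Y162.6328
M5
G0 X0.0000 Y0.0000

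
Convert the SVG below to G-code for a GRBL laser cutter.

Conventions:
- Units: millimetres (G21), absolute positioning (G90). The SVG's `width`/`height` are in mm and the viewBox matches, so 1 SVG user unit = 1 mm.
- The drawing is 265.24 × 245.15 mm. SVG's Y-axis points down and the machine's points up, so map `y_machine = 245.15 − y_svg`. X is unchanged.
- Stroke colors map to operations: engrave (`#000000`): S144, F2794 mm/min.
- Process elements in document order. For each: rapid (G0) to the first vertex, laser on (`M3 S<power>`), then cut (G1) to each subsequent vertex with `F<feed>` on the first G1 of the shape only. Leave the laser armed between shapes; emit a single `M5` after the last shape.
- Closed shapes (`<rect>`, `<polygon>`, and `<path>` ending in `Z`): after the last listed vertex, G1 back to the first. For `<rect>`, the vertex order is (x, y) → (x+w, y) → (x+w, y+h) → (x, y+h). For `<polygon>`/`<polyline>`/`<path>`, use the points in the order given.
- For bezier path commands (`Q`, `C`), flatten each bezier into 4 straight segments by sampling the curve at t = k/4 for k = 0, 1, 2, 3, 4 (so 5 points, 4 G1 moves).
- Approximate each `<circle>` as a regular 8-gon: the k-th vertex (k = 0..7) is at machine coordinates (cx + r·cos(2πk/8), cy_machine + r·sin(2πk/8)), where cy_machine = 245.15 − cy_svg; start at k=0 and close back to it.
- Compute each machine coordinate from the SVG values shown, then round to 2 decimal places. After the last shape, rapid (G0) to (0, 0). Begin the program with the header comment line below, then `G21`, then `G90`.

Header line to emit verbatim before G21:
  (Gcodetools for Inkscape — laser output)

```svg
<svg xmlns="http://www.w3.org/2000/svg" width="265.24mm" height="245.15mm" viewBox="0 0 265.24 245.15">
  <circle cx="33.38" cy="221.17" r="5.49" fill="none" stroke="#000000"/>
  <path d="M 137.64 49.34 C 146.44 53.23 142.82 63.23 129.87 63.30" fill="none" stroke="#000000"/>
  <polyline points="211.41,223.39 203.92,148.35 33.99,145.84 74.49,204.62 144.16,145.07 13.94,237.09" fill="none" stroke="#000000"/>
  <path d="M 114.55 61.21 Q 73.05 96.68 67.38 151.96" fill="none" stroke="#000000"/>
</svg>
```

Since the viewBox matches the mm dimensions, user units are millimetres directly. The only transform is the Y-flip y_m = 245.15 − y_svg.

Shape 1 is a circle drawn with `<circle>`. Its stroke #000000 means engrave at S144, F2794. After flipping Y the toolpath is (38.87,23.98) → (37.26,27.86) → (33.38,29.47) → (29.50,27.86) → (27.89,23.98) → (29.50,20.10) → (33.38,18.49) → (37.26,20.10) → (38.87,23.98), returning to the start.

Shape 2 is a cubic bezier drawn with `<path>`. Its stroke #000000 means engrave at S144, F2794. After flipping Y the toolpath is (137.64,195.81) → (141.96,192.00) → (141.91,187.40) → (137.78,183.51) → (129.87,181.85).

Shape 3 is a open polyline drawn with `<polyline>`. Its stroke #000000 means engrave at S144, F2794. After flipping Y the toolpath is (211.41,21.76) → (203.92,96.80) → (33.99,99.31) → (74.49,40.53) → (144.16,100.08) → (13.94,8.06).

Shape 4 is a quadratic bezier drawn with `<path>`. Its stroke #000000 means engrave at S144, F2794. After flipping Y the toolpath is (114.55,183.94) → (96.04,164.97) → (82.01,143.52) → (72.45,119.59) → (67.38,93.19).

(Gcodetools for Inkscape — laser output)
G21
G90
G0 X38.87 Y23.98
M3 S144
G1 X37.26 Y27.86 F2794
G1 X33.38 Y29.47
G1 X29.50 Y27.86
G1 X27.89 Y23.98
G1 X29.50 Y20.10
G1 X33.38 Y18.49
G1 X37.26 Y20.10
G1 X38.87 Y23.98
G0 X137.64 Y195.81
M3 S144
G1 X141.96 Y192.00 F2794
G1 X141.91 Y187.40
G1 X137.78 Y183.51
G1 X129.87 Y181.85
G0 X211.41 Y21.76
M3 S144
G1 X203.92 Y96.80 F2794
G1 X33.99 Y99.31
G1 X74.49 Y40.53
G1 X144.16 Y100.08
G1 X13.94 Y8.06
G0 X114.55 Y183.94
M3 S144
G1 X96.04 Y164.97 F2794
G1 X82.01 Y143.52
G1 X72.45 Y119.59
G1 X67.38 Y93.19
M5
G0 X0.00 Y0.00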